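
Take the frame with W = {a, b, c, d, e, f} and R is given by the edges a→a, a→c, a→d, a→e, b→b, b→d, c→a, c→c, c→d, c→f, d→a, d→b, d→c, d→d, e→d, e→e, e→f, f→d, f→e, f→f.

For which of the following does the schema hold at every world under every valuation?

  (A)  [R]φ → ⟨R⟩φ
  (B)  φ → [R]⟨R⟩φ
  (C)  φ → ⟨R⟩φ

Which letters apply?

R is reflexive: each world relates to itself.
R is not symmetric: a R e but not e R a.
R is serial: every world has an R-successor.
(A) [R]φ → ⟨R⟩φ is axiom D, which corresponds to seriality. R is serial — valid.
(B) φ → [R]⟨R⟩φ is axiom B; it is valid on a frame exactly when R is symmetric. R is not symmetric, so not valid.
(C) φ → ⟨R⟩φ is the dual of axiom T, which corresponds to reflexivity. R is reflexive — valid.

A, C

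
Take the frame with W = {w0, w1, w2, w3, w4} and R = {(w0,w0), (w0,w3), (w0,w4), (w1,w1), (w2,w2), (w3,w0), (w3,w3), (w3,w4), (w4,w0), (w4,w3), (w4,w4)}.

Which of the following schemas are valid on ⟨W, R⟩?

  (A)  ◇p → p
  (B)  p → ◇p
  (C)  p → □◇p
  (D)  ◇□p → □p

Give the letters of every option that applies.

R is reflexive: each world relates to itself.
R is symmetric: every R-edge is matched by its reverse.
R is euclidean: any two R-successors of the same world are R-related.
R is not a subset of the identity: w0 R w3 with w0 ≠ w3.
(A) ◇p → p (the converse of T) corresponds to R being a subset of the identity. Here R ⊄ identity, so not valid.
(B) p → ◇p is the dual of axiom T; it is valid on a frame exactly when R is reflexive. R is reflexive, so valid.
(C) p → □◇p (axiom B) characterises the symmetric frames. R is symmetric — valid.
(D) ◇□p → □p is the dual of axiom 5, which corresponds to the euclidean property. R is euclidean — valid.

B, C, D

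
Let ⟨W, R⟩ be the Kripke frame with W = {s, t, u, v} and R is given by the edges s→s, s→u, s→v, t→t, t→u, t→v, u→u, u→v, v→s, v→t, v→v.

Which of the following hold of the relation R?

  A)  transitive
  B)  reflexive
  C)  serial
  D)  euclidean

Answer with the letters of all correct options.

B, C

(A) not transitive: s R v and v R t but not s R t.
(B) reflexive: each world relates to itself.
(C) serial: every world has an R-successor.
(D) not euclidean: s R u and s R s but not u R s.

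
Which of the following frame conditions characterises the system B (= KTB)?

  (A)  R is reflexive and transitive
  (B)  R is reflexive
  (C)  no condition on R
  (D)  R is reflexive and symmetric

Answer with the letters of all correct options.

D

(A) this class determines S4, not B (= KTB).
(B) this class determines T (= KT), not B (= KTB).
(C) this class determines K, not B (= KTB).
(D) B (= KTB) is sound and complete for exactly this class.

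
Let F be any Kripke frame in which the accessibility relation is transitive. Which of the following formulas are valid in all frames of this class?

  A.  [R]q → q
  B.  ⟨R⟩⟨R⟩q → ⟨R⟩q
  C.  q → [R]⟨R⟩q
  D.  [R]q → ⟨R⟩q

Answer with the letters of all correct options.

(A) [R]q → q (axiom T) characterises the reflexive frames. Such an R need not be reflexive — not valid.
(B) ⟨R⟩⟨R⟩q → ⟨R⟩q (the dual of axiom 4) characterises the transitive frames. Every such R is transitive — valid.
(C) q → [R]⟨R⟩q is axiom B, which corresponds to symmetry. Such an R need not be symmetric — not valid.
(D) [R]q → ⟨R⟩q (axiom D) characterises the serial frames. Such an R need not be serial — not valid.

B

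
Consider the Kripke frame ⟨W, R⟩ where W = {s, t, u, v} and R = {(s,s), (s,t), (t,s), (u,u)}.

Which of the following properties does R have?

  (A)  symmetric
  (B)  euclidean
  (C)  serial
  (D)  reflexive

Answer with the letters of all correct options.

A

(A) symmetric: every R-edge is matched by its reverse.
(B) not euclidean: s R t and s R t but not t R t.
(C) not serial: v has no R-successor.
(D) not reflexive: not t R t.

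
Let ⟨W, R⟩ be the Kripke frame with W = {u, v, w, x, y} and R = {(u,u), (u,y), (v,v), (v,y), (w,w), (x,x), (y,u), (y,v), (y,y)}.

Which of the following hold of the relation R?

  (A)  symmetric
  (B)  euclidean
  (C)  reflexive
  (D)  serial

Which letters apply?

A, C, D

(A) symmetric: every R-edge is matched by its reverse.
(B) not euclidean: y R u and y R v but not u R v.
(C) reflexive: each world relates to itself.
(D) serial: every world has an R-successor.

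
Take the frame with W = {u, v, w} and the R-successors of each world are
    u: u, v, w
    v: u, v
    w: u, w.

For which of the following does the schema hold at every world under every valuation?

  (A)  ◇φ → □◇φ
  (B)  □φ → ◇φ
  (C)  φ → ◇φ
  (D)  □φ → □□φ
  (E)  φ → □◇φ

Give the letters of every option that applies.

R is reflexive: each world relates to itself.
R is symmetric: every R-edge is matched by its reverse.
R is not transitive: v R u and u R w but not v R w.
R is not euclidean: u R v and u R w but not v R w.
R is serial: every world has an R-successor.
(A) ◇φ → □◇φ is axiom 5; it is valid on a frame exactly when R is euclidean. R is not euclidean, so not valid.
(B) □φ → ◇φ (axiom D) characterises the serial frames. R is serial — valid.
(C) the dual of axiom T: valid iff R is reflexive. R is reflexive — valid.
(D) axiom 4: valid iff R is transitive. R is not transitive — not valid.
(E) φ → □◇φ is axiom B, which corresponds to symmetry. R is symmetric — valid.

B, C, E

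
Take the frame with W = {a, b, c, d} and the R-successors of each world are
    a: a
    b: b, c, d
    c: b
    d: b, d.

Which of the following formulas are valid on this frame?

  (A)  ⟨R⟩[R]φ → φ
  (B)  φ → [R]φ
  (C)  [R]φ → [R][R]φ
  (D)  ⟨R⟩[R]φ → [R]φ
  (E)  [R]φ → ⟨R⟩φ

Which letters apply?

R is symmetric: every R-edge is matched by its reverse.
R is not transitive: c R b and b R c but not c R c.
R is not euclidean: b R c and b R d but not c R d.
R is serial: every world has an R-successor.
R is not a subset of the identity: b R c with b ≠ c.
(A) the dual of axiom B: valid iff R is symmetric. R is symmetric — valid.
(B) φ → [R]φ is valid only on frames where every R-edge is a self-loop. Here R ⊄ identity — not valid.
(C) axiom 4: valid iff R is transitive. R is not transitive — not valid.
(D) ⟨R⟩[R]φ → [R]φ is the dual of axiom 5; it is valid on a frame exactly when R is euclidean. R is not euclidean, so not valid.
(E) [R]φ → ⟨R⟩φ is axiom D; it is valid on a frame exactly when R is serial. R is serial, so valid.

A, E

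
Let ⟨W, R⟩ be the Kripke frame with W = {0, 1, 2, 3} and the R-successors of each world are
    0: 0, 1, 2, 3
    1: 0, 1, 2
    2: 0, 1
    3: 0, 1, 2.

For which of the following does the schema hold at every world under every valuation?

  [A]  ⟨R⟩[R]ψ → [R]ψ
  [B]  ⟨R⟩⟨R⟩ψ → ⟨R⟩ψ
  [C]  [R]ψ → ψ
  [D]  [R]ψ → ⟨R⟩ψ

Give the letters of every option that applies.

R is not reflexive: not 2 R 2.
R is not transitive: 1 R 0 and 0 R 3 but not 1 R 3.
R is not euclidean: 0 R 1 and 0 R 3 but not 1 R 3.
R is serial: every world has an R-successor.
(A) ⟨R⟩[R]ψ → [R]ψ (the dual of axiom 5) characterises the euclidean frames. R is not euclidean — not valid.
(B) ⟨R⟩⟨R⟩ψ → ⟨R⟩ψ is the dual of axiom 4; it is valid on a frame exactly when R is transitive. R is not transitive, so not valid.
(C) [R]ψ → ψ (axiom T) characterises the reflexive frames. R is not reflexive — not valid.
(D) [R]ψ → ⟨R⟩ψ is axiom D; it is valid on a frame exactly when R is serial. R is serial, so valid.

D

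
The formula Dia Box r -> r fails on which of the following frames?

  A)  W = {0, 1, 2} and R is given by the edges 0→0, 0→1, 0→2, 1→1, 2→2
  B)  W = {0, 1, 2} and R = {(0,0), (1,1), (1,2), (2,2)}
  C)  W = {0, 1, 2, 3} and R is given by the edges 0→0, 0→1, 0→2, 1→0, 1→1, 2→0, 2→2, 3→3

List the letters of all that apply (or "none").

The schema Dia Box r -> r is the dual of axiom B; it is valid on a frame iff R is symmetric.
(A) R is not symmetric (0 R 1 but not 1 R 0), so the schema fails here.
(B) R is not symmetric (1 R 2 but not 2 R 1), so the schema fails here.
(C) R is symmetric (every R-edge is matched by its reverse), so the schema is valid here.

A, B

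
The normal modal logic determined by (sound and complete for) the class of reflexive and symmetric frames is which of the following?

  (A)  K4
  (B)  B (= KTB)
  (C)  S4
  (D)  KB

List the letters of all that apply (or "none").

(A) K4 is determined by the class of transitive frames.
(B) B (= KTB) is determined by exactly this class.
(C) S4 is determined by the class of reflexive and transitive frames.
(D) KB is determined by the class of symmetric frames.

B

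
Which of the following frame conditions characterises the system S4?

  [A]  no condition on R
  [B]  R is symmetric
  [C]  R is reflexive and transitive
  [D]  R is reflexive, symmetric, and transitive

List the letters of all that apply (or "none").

C

(A) this class determines K, not S4.
(B) this class determines KB, not S4.
(C) S4 is sound and complete for exactly this class.
(D) this class determines S5, not S4.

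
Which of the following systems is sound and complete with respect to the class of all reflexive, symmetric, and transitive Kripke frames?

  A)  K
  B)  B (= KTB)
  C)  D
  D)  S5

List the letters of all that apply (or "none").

(A) K is determined by the class of arbitrary frames.
(B) B (= KTB) is determined by the class of reflexive and symmetric frames.
(C) D is determined by the class of serial frames.
(D) S5 is determined by exactly this class.

D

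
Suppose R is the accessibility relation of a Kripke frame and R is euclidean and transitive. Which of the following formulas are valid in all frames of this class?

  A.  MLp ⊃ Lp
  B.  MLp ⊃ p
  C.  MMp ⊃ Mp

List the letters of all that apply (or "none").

(A) MLp ⊃ Lp (the dual of axiom 5) characterises the euclidean frames. Every such R is euclidean — valid.
(B) MLp ⊃ p is the dual of axiom B; it is valid on a frame exactly when R is symmetric. Such an R need not be symmetric, so not valid.
(C) MMp ⊃ Mp (the dual of axiom 4) characterises the transitive frames. Every such R is transitive — valid.

A, C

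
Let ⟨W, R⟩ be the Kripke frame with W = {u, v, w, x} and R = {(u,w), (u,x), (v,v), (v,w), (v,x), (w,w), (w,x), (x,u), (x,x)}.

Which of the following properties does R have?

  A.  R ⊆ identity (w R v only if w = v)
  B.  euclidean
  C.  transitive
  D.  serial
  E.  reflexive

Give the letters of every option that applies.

(A) not ⊆ identity: u R w with u ≠ w.
(B) not euclidean: u R x and u R w but not x R w.
(C) not transitive: u R x and x R u but not u R u.
(D) serial: every world has an R-successor.
(E) not reflexive: not u R u.

D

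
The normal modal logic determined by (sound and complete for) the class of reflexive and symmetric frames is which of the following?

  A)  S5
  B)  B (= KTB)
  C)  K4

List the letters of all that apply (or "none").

(A) S5 is determined by the class of reflexive, symmetric, and transitive frames.
(B) B (= KTB) is determined by exactly this class.
(C) K4 is determined by the class of transitive frames.

B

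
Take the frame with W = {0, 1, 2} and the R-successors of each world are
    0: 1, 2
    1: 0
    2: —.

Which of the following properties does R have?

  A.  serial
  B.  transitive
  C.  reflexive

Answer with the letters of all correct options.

(A) not serial: 2 has no R-successor.
(B) not transitive: 0 R 1 and 1 R 0 but not 0 R 0.
(C) not reflexive: not 0 R 0.

none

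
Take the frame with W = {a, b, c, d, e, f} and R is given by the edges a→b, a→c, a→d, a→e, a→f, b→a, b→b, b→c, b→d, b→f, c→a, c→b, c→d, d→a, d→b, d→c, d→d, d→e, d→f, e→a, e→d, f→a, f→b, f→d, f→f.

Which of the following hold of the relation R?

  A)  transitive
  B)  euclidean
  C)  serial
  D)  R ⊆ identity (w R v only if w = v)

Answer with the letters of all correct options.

(A) not transitive: a R b and b R a but not a R a.
(B) not euclidean: a R b and a R e but not b R e.
(C) serial: every world has an R-successor.
(D) not ⊆ identity: a R b with a ≠ b.

C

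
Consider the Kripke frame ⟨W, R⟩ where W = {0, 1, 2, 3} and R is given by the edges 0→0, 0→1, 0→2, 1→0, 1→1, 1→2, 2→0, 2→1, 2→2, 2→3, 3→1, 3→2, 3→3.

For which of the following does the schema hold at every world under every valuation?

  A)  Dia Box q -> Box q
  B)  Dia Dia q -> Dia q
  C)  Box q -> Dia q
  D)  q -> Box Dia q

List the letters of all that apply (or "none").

R is not symmetric: 3 R 1 but not 1 R 3.
R is not transitive: 0 R 2 and 2 R 3 but not 0 R 3.
R is not euclidean: 2 R 0 and 2 R 3 but not 0 R 3.
R is serial: every world has an R-successor.
(A) Dia Box q -> Box q is the dual of axiom 5, which corresponds to the euclidean property. R is not euclidean — not valid.
(B) Dia Dia q -> Dia q is the dual of axiom 4, which corresponds to transitivity. R is not transitive — not valid.
(C) Box q -> Dia q (axiom D) characterises the serial frames. R is serial — valid.
(D) q -> Box Dia q (axiom B) characterises the symmetric frames. R is not symmetric — not valid.

C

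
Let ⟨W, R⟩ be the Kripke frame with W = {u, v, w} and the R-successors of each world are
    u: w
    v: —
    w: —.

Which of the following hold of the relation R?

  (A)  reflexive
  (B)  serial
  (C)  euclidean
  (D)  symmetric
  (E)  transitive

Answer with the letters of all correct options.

E

(A) not reflexive: not u R u.
(B) not serial: v has no R-successor.
(C) not euclidean: u R w and u R w but not w R w.
(D) not symmetric: u R w but not w R u.
(E) transitive: R is closed under composition.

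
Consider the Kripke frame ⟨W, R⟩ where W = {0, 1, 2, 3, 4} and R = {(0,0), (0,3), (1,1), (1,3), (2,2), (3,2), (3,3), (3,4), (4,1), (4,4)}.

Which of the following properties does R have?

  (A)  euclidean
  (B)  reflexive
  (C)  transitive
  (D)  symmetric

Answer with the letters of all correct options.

B

(A) not euclidean: 0 R 3 and 0 R 0 but not 3 R 0.
(B) reflexive: each world relates to itself.
(C) not transitive: 0 R 3 and 3 R 2 but not 0 R 2.
(D) not symmetric: 0 R 3 but not 3 R 0.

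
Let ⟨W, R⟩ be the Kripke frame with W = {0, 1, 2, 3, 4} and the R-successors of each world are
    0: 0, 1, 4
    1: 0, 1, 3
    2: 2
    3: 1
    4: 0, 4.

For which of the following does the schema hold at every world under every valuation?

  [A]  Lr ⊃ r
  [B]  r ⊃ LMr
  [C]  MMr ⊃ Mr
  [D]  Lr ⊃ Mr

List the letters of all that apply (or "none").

R is not reflexive: not 3 R 3.
R is symmetric: every R-edge is matched by its reverse.
R is not transitive: 0 R 1 and 1 R 3 but not 0 R 3.
R is serial: every world has an R-successor.
(A) Lr ⊃ r is axiom T, which corresponds to reflexivity. R is not reflexive — not valid.
(B) r ⊃ LMr (axiom B) characterises the symmetric frames. R is symmetric — valid.
(C) MMr ⊃ Mr is the dual of axiom 4, which corresponds to transitivity. R is not transitive — not valid.
(D) axiom D: valid iff R is serial. R is serial — valid.

B, D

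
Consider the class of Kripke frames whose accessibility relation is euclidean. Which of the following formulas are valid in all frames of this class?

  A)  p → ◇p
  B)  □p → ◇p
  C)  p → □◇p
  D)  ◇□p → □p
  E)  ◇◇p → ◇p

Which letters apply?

D

(A) p → ◇p (the dual of axiom T) characterises the reflexive frames. Such an R need not be reflexive — not valid.
(B) □p → ◇p (axiom D) characterises the serial frames. Such an R need not be serial — not valid.
(C) p → □◇p is axiom B, which corresponds to symmetry. Such an R need not be symmetric — not valid.
(D) ◇□p → □p is the dual of axiom 5; it is valid on a frame exactly when R is euclidean. Every such R is euclidean, so valid.
(E) ◇◇p → ◇p is the dual of axiom 4, which corresponds to transitivity. Such an R need not be transitive — not valid.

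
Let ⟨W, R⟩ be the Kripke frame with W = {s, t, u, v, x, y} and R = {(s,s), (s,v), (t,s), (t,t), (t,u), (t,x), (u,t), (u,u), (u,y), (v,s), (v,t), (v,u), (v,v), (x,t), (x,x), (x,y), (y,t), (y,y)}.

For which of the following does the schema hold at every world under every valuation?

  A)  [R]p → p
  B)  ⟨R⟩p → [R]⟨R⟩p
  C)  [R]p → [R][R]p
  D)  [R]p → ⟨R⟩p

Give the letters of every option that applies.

R is reflexive: each world relates to itself.
R is not transitive: s R v and v R t but not s R t.
R is not euclidean: t R s and t R t but not s R t.
R is serial: every world has an R-successor.
(A) [R]p → p is axiom T; it is valid on a frame exactly when R is reflexive. R is reflexive, so valid.
(B) ⟨R⟩p → [R]⟨R⟩p (axiom 5) characterises the euclidean frames. R is not euclidean — not valid.
(C) [R]p → [R][R]p is axiom 4; it is valid on a frame exactly when R is transitive. R is not transitive, so not valid.
(D) [R]p → ⟨R⟩p is axiom D; it is valid on a frame exactly when R is serial. R is serial, so valid.

A, D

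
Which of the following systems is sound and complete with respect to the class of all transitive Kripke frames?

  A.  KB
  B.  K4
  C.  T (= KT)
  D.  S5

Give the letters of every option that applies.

(A) KB is determined by the class of symmetric frames.
(B) K4 is determined by exactly this class.
(C) T (= KT) is determined by the class of reflexive frames.
(D) S5 is determined by the class of reflexive, symmetric, and transitive frames.

B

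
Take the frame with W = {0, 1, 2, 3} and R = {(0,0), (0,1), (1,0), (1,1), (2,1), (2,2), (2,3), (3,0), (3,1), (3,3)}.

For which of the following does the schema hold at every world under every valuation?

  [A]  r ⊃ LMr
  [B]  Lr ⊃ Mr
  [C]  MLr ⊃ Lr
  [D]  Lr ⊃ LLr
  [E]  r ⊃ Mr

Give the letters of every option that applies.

B, E

R is reflexive: each world relates to itself.
R is not symmetric: 2 R 1 but not 1 R 2.
R is not transitive: 2 R 1 and 1 R 0 but not 2 R 0.
R is not euclidean: 2 R 1 and 2 R 2 but not 1 R 2.
R is serial: every world has an R-successor.
(A) r ⊃ LMr (axiom B) characterises the symmetric frames. R is not symmetric — not valid.
(B) axiom D: valid iff R is serial. R is serial — valid.
(C) MLr ⊃ Lr is the dual of axiom 5, which corresponds to the euclidean property. R is not euclidean — not valid.
(D) Lr ⊃ LLr is axiom 4; it is valid on a frame exactly when R is transitive. R is not transitive, so not valid.
(E) r ⊃ Mr is the dual of axiom T, which corresponds to reflexivity. R is reflexive — valid.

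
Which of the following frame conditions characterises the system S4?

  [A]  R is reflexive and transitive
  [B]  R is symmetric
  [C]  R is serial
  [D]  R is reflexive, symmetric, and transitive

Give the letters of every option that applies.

A

(A) S4 is sound and complete for exactly this class.
(B) this class determines KB, not S4.
(C) this class determines D, not S4.
(D) this class determines S5, not S4.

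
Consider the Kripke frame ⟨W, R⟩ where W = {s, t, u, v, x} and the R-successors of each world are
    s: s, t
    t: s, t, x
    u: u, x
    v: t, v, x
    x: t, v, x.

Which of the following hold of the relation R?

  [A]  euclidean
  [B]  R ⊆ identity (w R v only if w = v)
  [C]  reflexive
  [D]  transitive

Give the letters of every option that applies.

(A) not euclidean: t R s and t R x but not s R x.
(B) not ⊆ identity: s R t with s ≠ t.
(C) reflexive: each world relates to itself.
(D) not transitive: s R t and t R x but not s R x.

C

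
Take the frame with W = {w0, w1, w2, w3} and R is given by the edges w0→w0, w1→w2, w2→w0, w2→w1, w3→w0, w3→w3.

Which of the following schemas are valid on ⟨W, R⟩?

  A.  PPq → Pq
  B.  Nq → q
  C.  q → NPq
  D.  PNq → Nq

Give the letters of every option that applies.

none

R is not reflexive: not w1 R w1.
R is not symmetric: w2 R w0 but not w0 R w2.
R is not transitive: w1 R w2 and w2 R w0 but not w1 R w0.
R is not euclidean: w2 R w0 and w2 R w1 but not w0 R w1.
(A) the dual of axiom 4: valid iff R is transitive. R is not transitive — not valid.
(B) axiom T: valid iff R is reflexive. R is not reflexive — not valid.
(C) q → NPq (axiom B) characterises the symmetric frames. R is not symmetric — not valid.
(D) PNq → Nq is the dual of axiom 5; it is valid on a frame exactly when R is euclidean. R is not euclidean, so not valid.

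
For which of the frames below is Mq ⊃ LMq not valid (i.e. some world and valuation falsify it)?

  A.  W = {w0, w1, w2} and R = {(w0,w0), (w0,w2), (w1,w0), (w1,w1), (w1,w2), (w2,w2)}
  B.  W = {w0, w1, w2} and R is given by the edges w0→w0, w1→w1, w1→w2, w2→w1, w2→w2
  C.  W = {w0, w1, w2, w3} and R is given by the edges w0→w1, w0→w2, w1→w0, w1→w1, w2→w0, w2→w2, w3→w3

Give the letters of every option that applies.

A, C

The schema Mq ⊃ LMq is axiom 5; it is valid on a frame iff R is euclidean.
(A) R is not euclidean (w0 R w2 and w0 R w0 but not w2 R w0), so the schema fails here.
(B) R is euclidean (any two R-successors of the same world are R-related), so the schema is valid here.
(C) R is not euclidean (w0 R w1 and w0 R w2 but not w1 R w2), so the schema fails here.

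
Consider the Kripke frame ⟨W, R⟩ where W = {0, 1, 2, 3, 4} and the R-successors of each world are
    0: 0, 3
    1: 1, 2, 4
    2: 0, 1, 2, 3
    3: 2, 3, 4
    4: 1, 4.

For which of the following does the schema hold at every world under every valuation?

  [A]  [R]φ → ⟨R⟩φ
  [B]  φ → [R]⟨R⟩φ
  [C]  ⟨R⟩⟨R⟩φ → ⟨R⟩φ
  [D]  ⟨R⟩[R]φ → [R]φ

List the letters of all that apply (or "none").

A

R is not symmetric: 0 R 3 but not 3 R 0.
R is not transitive: 0 R 3 and 3 R 2 but not 0 R 2.
R is not euclidean: 0 R 3 and 0 R 0 but not 3 R 0.
R is serial: every world has an R-successor.
(A) [R]φ → ⟨R⟩φ (axiom D) characterises the serial frames. R is serial — valid.
(B) φ → [R]⟨R⟩φ is axiom B, which corresponds to symmetry. R is not symmetric — not valid.
(C) ⟨R⟩⟨R⟩φ → ⟨R⟩φ is the dual of axiom 4, which corresponds to transitivity. R is not transitive — not valid.
(D) the dual of axiom 5: valid iff R is euclidean. R is not euclidean — not valid.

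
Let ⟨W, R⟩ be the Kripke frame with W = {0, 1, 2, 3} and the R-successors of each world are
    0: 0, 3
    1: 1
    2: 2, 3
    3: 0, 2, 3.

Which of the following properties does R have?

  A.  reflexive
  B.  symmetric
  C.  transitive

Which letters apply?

(A) reflexive: each world relates to itself.
(B) symmetric: every R-edge is matched by its reverse.
(C) not transitive: 0 R 3 and 3 R 2 but not 0 R 2.

A, B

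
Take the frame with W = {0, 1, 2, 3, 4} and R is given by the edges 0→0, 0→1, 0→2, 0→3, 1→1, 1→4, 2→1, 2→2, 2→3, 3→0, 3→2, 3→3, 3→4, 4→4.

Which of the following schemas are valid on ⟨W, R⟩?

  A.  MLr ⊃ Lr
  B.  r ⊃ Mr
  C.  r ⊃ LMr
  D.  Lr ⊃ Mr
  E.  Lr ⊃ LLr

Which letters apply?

R is reflexive: each world relates to itself.
R is not symmetric: 0 R 1 but not 1 R 0.
R is not transitive: 0 R 1 and 1 R 4 but not 0 R 4.
R is not euclidean: 0 R 1 and 0 R 0 but not 1 R 0.
R is serial: every world has an R-successor.
(A) MLr ⊃ Lr is the dual of axiom 5, which corresponds to the euclidean property. R is not euclidean — not valid.
(B) r ⊃ Mr is the dual of axiom T; it is valid on a frame exactly when R is reflexive. R is reflexive, so valid.
(C) r ⊃ LMr is axiom B, which corresponds to symmetry. R is not symmetric — not valid.
(D) axiom D: valid iff R is serial. R is serial — valid.
(E) Lr ⊃ LLr is axiom 4; it is valid on a frame exactly when R is transitive. R is not transitive, so not valid.

B, D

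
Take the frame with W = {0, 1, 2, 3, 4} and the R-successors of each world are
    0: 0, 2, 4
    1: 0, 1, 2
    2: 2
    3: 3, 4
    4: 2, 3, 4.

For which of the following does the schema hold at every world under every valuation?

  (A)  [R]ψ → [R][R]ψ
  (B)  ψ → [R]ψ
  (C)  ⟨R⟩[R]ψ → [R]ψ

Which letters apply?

R is not transitive: 0 R 4 and 4 R 3 but not 0 R 3.
R is not euclidean: 0 R 2 and 0 R 0 but not 2 R 0.
R is not a subset of the identity: 0 R 2 with 0 ≠ 2.
(A) [R]ψ → [R][R]ψ is axiom 4, which corresponds to transitivity. R is not transitive — not valid.
(B) ψ → [R]ψ is valid only on frames where every R-edge is a self-loop. Here R ⊄ identity — not valid.
(C) ⟨R⟩[R]ψ → [R]ψ (the dual of axiom 5) characterises the euclidean frames. R is not euclidean — not valid.

none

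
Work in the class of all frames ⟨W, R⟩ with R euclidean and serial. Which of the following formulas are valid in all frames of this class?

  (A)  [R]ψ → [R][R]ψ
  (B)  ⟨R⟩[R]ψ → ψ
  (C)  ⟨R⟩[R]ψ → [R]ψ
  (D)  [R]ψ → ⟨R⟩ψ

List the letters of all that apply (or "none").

C, D

(A) [R]ψ → [R][R]ψ is axiom 4; it is valid on a frame exactly when R is transitive. Such an R need not be transitive, so not valid.
(B) ⟨R⟩[R]ψ → ψ is the dual of axiom B, which corresponds to symmetry. Such an R need not be symmetric — not valid.
(C) the dual of axiom 5: valid iff R is euclidean. Every such R is euclidean — valid.
(D) [R]ψ → ⟨R⟩ψ is axiom D; it is valid on a frame exactly when R is serial. Every such R is serial, so valid.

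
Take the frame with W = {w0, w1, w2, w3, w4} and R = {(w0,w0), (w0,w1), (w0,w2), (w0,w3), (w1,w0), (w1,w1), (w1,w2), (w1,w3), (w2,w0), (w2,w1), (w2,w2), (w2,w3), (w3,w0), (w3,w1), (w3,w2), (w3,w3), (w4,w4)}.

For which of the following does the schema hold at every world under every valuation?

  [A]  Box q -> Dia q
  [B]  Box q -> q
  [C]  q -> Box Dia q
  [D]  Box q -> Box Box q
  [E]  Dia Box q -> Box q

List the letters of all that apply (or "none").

A, B, C, D, E

R is reflexive: each world relates to itself.
R is symmetric: every R-edge is matched by its reverse.
R is transitive: R is closed under composition.
R is euclidean: any two R-successors of the same world are R-related.
R is serial: every world has an R-successor.
(A) axiom D: valid iff R is serial. R is serial — valid.
(B) Box q -> q (axiom T) characterises the reflexive frames. R is reflexive — valid.
(C) axiom B: valid iff R is symmetric. R is symmetric — valid.
(D) Box q -> Box Box q is axiom 4; it is valid on a frame exactly when R is transitive. R is transitive, so valid.
(E) Dia Box q -> Box q is the dual of axiom 5; it is valid on a frame exactly when R is euclidean. R is euclidean, so valid.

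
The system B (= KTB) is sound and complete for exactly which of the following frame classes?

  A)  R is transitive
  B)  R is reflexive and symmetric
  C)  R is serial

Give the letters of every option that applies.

(A) this class determines K4, not B (= KTB).
(B) B (= KTB) is sound and complete for exactly this class.
(C) this class determines D, not B (= KTB).

B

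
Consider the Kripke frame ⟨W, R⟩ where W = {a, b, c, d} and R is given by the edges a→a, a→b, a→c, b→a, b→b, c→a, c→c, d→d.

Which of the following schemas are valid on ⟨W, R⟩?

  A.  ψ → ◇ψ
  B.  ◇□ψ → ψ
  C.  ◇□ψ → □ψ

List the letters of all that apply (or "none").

R is reflexive: each world relates to itself.
R is symmetric: every R-edge is matched by its reverse.
R is not euclidean: a R b and a R c but not b R c.
(A) ψ → ◇ψ (the dual of axiom T) characterises the reflexive frames. R is reflexive — valid.
(B) ◇□ψ → ψ is the dual of axiom B, which corresponds to symmetry. R is symmetric — valid.
(C) the dual of axiom 5: valid iff R is euclidean. R is not euclidean — not valid.

A, B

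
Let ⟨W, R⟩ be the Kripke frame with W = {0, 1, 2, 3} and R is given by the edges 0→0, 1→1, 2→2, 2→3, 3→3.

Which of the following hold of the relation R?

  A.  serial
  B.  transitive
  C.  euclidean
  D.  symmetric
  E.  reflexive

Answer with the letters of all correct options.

A, B, E

(A) serial: every world has an R-successor.
(B) transitive: R is closed under composition.
(C) not euclidean: 2 R 3 and 2 R 2 but not 3 R 2.
(D) not symmetric: 2 R 3 but not 3 R 2.
(E) reflexive: each world relates to itself.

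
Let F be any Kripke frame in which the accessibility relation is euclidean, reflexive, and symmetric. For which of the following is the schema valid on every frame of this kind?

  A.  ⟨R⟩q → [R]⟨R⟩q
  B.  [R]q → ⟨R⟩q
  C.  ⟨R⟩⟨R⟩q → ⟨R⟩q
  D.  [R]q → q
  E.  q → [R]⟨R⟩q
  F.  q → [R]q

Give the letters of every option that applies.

A, B, C, D, E

A relation that is euclidean, reflexive, and symmetric is also serial and transitive.
(A) ⟨R⟩q → [R]⟨R⟩q is axiom 5, which corresponds to the euclidean property. Every such R is euclidean — valid.
(B) [R]q → ⟨R⟩q (axiom D) characterises the serial frames. Every such R is serial — valid.
(C) the dual of axiom 4: valid iff R is transitive. Every such R is transitive — valid.
(D) [R]q → q is axiom T, which corresponds to reflexivity. Every such R is reflexive — valid.
(E) q → [R]⟨R⟩q is axiom B; it is valid on a frame exactly when R is symmetric. Every such R is symmetric, so valid.
(F) q → [R]q is valid only on frames where every R-edge is a self-loop. Such an R need not be a subset of the identity — not valid.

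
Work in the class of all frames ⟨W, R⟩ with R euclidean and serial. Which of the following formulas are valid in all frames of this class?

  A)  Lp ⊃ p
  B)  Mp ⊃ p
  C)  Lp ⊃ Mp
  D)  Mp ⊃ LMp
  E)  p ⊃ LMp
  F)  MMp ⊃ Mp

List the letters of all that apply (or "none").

(A) Lp ⊃ p is axiom T; it is valid on a frame exactly when R is reflexive. Such an R need not be reflexive, so not valid.
(B) Mp ⊃ p is valid only on frames where every R-edge is a self-loop. Such an R need not be a subset of the identity — not valid.
(C) Lp ⊃ Mp is axiom D; it is valid on a frame exactly when R is serial. Every such R is serial, so valid.
(D) Mp ⊃ LMp (axiom 5) characterises the euclidean frames. Every such R is euclidean — valid.
(E) p ⊃ LMp is axiom B, which corresponds to symmetry. Such an R need not be symmetric — not valid.
(F) MMp ⊃ Mp is the dual of axiom 4, which corresponds to transitivity. Such an R need not be transitive — not valid.

C, D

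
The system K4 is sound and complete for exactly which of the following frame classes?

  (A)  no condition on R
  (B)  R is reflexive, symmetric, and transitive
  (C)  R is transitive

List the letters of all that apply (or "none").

C

(A) this class determines K, not K4.
(B) this class determines S5, not K4.
(C) K4 is sound and complete for exactly this class.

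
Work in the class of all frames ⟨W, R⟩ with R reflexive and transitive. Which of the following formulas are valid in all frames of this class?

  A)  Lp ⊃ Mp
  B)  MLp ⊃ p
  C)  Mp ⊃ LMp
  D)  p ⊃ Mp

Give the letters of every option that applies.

Reflexive relations are serial.
(A) Lp ⊃ Mp is axiom D; it is valid on a frame exactly when R is serial. Every such R is serial, so valid.
(B) MLp ⊃ p is the dual of axiom B; it is valid on a frame exactly when R is symmetric. Such an R need not be symmetric, so not valid.
(C) Mp ⊃ LMp is axiom 5; it is valid on a frame exactly when R is euclidean. Such an R need not be euclidean, so not valid.
(D) p ⊃ Mp (the dual of axiom T) characterises the reflexive frames. Every such R is reflexive — valid.

A, D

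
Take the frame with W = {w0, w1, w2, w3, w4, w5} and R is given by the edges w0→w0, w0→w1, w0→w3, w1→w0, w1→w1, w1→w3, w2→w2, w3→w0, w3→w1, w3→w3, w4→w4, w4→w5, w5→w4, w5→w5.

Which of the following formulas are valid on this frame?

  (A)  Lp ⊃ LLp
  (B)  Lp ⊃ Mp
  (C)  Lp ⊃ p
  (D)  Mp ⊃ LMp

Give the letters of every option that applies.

A, B, C, D

R is reflexive: each world relates to itself.
R is transitive: R is closed under composition.
R is euclidean: any two R-successors of the same world are R-related.
R is serial: every world has an R-successor.
(A) Lp ⊃ LLp is axiom 4, which corresponds to transitivity. R is transitive — valid.
(B) Lp ⊃ Mp is axiom D; it is valid on a frame exactly when R is serial. R is serial, so valid.
(C) axiom T: valid iff R is reflexive. R is reflexive — valid.
(D) axiom 5: valid iff R is euclidean. R is euclidean — valid.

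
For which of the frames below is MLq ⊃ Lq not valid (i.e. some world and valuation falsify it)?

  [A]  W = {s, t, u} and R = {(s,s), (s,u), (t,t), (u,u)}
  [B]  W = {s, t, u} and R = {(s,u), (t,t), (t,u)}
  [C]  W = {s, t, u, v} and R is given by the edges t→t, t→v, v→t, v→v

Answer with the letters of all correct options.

A, B

The schema MLq ⊃ Lq is the dual of axiom 5; it is valid on a frame iff R is euclidean.
(A) R is not euclidean (s R u and s R s but not u R s), so the schema fails here.
(B) R is not euclidean (t R u and t R t but not u R t), so the schema fails here.
(C) R is euclidean (any two R-successors of the same world are R-related), so the schema is valid here.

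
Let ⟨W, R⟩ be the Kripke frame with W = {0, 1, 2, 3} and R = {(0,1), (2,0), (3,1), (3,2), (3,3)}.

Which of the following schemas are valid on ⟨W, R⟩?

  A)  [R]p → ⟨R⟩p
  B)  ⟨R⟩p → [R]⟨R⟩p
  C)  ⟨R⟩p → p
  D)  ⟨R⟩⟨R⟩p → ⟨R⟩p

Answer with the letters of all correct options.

none

R is not transitive: 2 R 0 and 0 R 1 but not 2 R 1.
R is not euclidean: 3 R 1 and 3 R 2 but not 1 R 2.
R is not serial: 1 has no R-successor.
R is not a subset of the identity: 0 R 1 with 0 ≠ 1.
(A) axiom D: valid iff R is serial. R is not serial — not valid.
(B) ⟨R⟩p → [R]⟨R⟩p (axiom 5) characterises the euclidean frames. R is not euclidean — not valid.
(C) ⟨R⟩p → p (the converse of T) corresponds to R being a subset of the identity. Here R ⊄ identity, so not valid.
(D) the dual of axiom 4: valid iff R is transitive. R is not transitive — not valid.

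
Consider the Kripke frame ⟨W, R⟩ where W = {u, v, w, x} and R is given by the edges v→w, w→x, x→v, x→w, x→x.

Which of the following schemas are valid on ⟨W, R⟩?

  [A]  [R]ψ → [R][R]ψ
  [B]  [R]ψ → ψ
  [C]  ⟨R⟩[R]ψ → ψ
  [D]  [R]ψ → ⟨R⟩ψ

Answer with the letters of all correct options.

none

R is not reflexive: not u R u.
R is not symmetric: v R w but not w R v.
R is not transitive: v R w and w R x but not v R x.
R is not serial: u has no R-successor.
(A) [R]ψ → [R][R]ψ is axiom 4; it is valid on a frame exactly when R is transitive. R is not transitive, so not valid.
(B) [R]ψ → ψ is axiom T; it is valid on a frame exactly when R is reflexive. R is not reflexive, so not valid.
(C) ⟨R⟩[R]ψ → ψ (the dual of axiom B) characterises the symmetric frames. R is not symmetric — not valid.
(D) [R]ψ → ⟨R⟩ψ is axiom D; it is valid on a frame exactly when R is serial. R is not serial, so not valid.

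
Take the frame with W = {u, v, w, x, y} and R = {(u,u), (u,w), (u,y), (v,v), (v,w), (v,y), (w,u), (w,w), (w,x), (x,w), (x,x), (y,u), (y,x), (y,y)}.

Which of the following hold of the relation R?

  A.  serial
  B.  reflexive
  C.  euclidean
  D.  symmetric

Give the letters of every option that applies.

(A) serial: every world has an R-successor.
(B) reflexive: each world relates to itself.
(C) not euclidean: u R w and u R y but not w R y.
(D) not symmetric: v R w but not w R v.

A, B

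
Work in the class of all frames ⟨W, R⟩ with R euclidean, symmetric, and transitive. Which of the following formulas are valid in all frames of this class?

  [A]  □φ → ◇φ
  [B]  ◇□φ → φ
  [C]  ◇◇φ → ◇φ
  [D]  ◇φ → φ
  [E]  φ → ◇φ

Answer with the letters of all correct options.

B, C

(A) □φ → ◇φ (axiom D) characterises the serial frames. Such an R need not be serial — not valid.
(B) ◇□φ → φ is the dual of axiom B; it is valid on a frame exactly when R is symmetric. Every such R is symmetric, so valid.
(C) ◇◇φ → ◇φ is the dual of axiom 4; it is valid on a frame exactly when R is transitive. Every such R is transitive, so valid.
(D) ◇φ → φ is valid only on frames where every R-edge is a self-loop. Such an R need not be a subset of the identity — not valid.
(E) the dual of axiom T: valid iff R is reflexive. Such an R need not be reflexive — not valid.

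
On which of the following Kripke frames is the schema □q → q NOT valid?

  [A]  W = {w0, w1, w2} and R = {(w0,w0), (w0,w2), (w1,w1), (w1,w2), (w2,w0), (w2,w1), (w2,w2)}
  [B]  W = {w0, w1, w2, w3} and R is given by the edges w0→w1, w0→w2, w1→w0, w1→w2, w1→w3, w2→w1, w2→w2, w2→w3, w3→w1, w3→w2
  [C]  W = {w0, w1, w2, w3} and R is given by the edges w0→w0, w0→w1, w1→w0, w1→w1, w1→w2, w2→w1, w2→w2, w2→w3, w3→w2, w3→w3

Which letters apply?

B

The schema □q → q is axiom T; it is valid on a frame iff R is reflexive.
(A) R is reflexive (each world relates to itself), so the schema is valid here.
(B) R is not reflexive (not w0 R w0), so the schema fails here.
(C) R is reflexive (each world relates to itself), so the schema is valid here.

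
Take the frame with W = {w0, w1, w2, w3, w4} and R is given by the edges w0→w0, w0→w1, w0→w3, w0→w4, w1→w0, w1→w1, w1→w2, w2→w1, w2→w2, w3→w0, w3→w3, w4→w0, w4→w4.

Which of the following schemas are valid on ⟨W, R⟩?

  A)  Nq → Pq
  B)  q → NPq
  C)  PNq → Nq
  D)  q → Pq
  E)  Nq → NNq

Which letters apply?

A, B, D

R is reflexive: each world relates to itself.
R is symmetric: every R-edge is matched by its reverse.
R is not transitive: w0 R w1 and w1 R w2 but not w0 R w2.
R is not euclidean: w0 R w1 and w0 R w3 but not w1 R w3.
R is serial: every world has an R-successor.
(A) Nq → Pq (axiom D) characterises the serial frames. R is serial — valid.
(B) axiom B: valid iff R is symmetric. R is symmetric — valid.
(C) PNq → Nq is the dual of axiom 5; it is valid on a frame exactly when R is euclidean. R is not euclidean, so not valid.
(D) q → Pq is the dual of axiom T; it is valid on a frame exactly when R is reflexive. R is reflexive, so valid.
(E) Nq → NNq is axiom 4; it is valid on a frame exactly when R is transitive. R is not transitive, so not valid.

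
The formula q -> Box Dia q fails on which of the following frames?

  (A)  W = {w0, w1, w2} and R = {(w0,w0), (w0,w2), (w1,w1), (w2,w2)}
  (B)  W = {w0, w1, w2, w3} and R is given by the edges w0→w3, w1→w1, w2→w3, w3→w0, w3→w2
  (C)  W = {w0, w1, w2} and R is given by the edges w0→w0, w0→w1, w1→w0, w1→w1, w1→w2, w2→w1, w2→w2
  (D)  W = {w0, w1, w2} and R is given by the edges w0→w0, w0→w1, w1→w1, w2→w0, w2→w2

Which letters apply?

A, D

The schema q -> Box Dia q is axiom B; it is valid on a frame iff R is symmetric.
(A) R is not symmetric (w0 R w2 but not w2 R w0), so the schema fails here.
(B) R is symmetric (every R-edge is matched by its reverse), so the schema is valid here.
(C) R is symmetric (every R-edge is matched by its reverse), so the schema is valid here.
(D) R is not symmetric (w0 R w1 but not w1 R w0), so the schema fails here.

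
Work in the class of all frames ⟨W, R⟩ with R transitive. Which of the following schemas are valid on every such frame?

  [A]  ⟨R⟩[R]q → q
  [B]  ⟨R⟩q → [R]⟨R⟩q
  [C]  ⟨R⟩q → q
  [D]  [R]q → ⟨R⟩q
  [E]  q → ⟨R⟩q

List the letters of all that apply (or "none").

none

(A) ⟨R⟩[R]q → q is the dual of axiom B, which corresponds to symmetry. Such an R need not be symmetric — not valid.
(B) ⟨R⟩q → [R]⟨R⟩q is axiom 5, which corresponds to the euclidean property. Such an R need not be euclidean — not valid.
(C) ⟨R⟩q → q is valid only on frames where every R-edge is a self-loop. Such an R need not be a subset of the identity — not valid.
(D) [R]q → ⟨R⟩q is axiom D; it is valid on a frame exactly when R is serial. Such an R need not be serial, so not valid.
(E) q → ⟨R⟩q is the dual of axiom T, which corresponds to reflexivity. Such an R need not be reflexive — not valid.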